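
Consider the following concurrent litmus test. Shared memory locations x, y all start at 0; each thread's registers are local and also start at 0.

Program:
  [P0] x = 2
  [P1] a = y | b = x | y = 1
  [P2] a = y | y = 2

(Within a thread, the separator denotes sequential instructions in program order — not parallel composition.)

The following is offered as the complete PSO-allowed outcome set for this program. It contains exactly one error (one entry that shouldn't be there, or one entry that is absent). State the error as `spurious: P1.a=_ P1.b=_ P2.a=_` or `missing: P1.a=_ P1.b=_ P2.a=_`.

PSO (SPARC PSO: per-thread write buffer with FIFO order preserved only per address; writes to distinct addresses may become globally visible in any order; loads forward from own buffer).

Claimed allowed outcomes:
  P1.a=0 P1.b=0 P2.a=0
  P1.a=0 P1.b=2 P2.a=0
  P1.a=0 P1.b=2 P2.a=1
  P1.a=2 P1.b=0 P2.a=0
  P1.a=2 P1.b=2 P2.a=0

missing: P1.a=0 P1.b=0 P2.a=1

outcome vector order: (P1.a,P1.b,P2.a)
under PSO → 0/0/0, 0/0/1, 0/2/0, 0/2/1, 2/0/0, 2/2/0
PSO∖claimed = {0/0/1}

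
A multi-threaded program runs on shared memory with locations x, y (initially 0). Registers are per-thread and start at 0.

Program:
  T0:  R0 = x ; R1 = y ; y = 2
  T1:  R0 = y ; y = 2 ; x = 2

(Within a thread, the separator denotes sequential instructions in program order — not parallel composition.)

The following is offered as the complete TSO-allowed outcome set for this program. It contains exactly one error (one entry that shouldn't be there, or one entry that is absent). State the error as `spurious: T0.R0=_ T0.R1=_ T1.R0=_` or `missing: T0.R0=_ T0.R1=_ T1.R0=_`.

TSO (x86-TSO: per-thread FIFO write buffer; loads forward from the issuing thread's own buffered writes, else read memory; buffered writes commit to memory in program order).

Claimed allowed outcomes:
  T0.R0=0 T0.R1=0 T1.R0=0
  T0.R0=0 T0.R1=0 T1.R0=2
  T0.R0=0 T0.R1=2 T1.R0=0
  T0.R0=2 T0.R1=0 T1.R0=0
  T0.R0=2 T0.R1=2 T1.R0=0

outcome vector order: (T0.R0,T0.R1,T1.R0)
TSO: 4 outcomes — {0/0/0, 0/0/2, 0/2/0, 2/2/0}
claimed∖TSO = {2/0/0}

spurious: T0.R0=2 T0.R1=0 T1.R0=0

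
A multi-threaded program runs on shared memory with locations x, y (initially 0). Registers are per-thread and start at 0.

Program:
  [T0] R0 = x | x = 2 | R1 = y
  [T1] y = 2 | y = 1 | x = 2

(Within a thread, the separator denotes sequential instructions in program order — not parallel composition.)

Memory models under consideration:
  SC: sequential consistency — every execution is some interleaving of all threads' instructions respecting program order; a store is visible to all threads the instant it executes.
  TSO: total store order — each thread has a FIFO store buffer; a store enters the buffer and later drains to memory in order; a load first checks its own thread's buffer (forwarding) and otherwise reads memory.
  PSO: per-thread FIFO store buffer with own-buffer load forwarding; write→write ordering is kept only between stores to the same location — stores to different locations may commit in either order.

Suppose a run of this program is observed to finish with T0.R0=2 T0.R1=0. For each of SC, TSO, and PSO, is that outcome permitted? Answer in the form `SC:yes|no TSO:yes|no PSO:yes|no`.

outcome vector order: (T0.R0,T0.R1)
under SC → (0,0) (0,1) (0,2) (2,1)
under TSO → (0,0) (0,1) (0,2) (2,1)
under PSO → (0,0) (0,1) (0,2) (2,0) (2,1) (2,2)
target (2,0) ∈ {PSO}

SC:no TSO:no PSO:yes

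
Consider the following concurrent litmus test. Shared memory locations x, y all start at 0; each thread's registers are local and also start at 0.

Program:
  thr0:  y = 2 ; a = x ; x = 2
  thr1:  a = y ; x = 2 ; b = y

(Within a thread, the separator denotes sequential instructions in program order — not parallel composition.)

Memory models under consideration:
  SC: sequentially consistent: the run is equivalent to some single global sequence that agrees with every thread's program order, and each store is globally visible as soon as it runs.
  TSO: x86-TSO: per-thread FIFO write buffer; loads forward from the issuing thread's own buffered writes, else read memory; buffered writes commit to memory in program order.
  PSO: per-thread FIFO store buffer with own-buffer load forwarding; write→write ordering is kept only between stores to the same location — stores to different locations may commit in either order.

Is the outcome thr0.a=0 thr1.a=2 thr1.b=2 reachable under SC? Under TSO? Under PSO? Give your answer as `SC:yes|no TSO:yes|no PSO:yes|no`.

outcome vector order: (thr0.a,thr1.a,thr1.b)
[SC] allowed = {(0,0,2) (0,2,2) (2,0,0) (2,0,2) (2,2,2)}
[TSO] allowed = {(0,0,0) (0,0,2) (0,2,2) (2,0,0) (2,0,2) (2,2,2)}
[PSO] allowed = {(0,0,0) (0,0,2) (0,2,2) (2,0,0) (2,0,2) (2,2,2)}
target (0,2,2) ∈ {SC,TSO,PSO}

SC:yes TSO:yes PSO:yes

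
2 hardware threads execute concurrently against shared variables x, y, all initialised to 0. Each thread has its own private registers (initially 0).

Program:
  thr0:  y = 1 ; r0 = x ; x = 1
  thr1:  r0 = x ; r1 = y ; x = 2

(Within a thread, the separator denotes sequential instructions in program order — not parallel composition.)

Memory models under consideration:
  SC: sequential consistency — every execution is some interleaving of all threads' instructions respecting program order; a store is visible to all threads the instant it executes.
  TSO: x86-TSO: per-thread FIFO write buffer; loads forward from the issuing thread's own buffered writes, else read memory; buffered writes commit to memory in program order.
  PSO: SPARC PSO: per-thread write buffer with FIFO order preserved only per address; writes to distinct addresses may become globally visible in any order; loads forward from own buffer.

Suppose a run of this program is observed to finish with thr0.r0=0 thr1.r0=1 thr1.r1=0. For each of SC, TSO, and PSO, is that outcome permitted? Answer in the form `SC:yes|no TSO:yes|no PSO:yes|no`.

SC:no TSO:no PSO:yes

outcome vector order: (thr0.r0,thr1.r0,thr1.r1)
[SC] allowed = {000; 001; 011; 200; 201}
[TSO] allowed = {000; 001; 011; 200; 201}
[PSO] allowed = {000; 001; 010; 011; 200; 201}
target 010 ∈ {PSO}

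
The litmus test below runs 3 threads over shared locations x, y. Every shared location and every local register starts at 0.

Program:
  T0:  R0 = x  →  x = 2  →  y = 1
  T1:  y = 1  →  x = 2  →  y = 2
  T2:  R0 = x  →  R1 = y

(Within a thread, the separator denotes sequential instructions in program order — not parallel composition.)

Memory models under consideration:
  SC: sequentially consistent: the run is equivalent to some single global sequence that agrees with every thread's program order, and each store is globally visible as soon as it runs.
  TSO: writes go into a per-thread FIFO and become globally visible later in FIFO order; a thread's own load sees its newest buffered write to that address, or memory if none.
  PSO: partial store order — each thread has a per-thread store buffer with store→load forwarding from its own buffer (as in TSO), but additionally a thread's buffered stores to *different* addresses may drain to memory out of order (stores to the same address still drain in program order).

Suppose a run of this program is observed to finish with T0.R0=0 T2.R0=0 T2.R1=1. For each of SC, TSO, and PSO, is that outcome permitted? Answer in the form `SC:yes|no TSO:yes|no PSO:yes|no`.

outcome vector order: (T0.R0,T2.R0,T2.R1)
SC: 11 outcomes — {000 001 002 020 021 022 200 201 202 221 222}
TSO: 11 outcomes — {000 001 002 020 021 022 200 201 202 221 222}
PSO: 12 outcomes — {000 001 002 020 021 022 200 201 202 220 221 222}
target 001 ∈ {SC,TSO,PSO}

SC:yes TSO:yes PSO:yes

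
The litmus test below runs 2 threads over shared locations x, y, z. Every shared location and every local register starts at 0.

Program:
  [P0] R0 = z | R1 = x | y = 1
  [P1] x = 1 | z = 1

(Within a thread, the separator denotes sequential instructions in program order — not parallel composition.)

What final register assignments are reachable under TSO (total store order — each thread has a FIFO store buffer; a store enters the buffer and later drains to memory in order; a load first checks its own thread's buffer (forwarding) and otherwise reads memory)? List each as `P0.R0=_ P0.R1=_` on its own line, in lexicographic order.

outcome vector order: (P0.R0,P0.R1)
|TSO outcomes| = 3

P0.R0=0 P0.R1=0
P0.R0=0 P0.R1=1
P0.R0=1 P0.R1=1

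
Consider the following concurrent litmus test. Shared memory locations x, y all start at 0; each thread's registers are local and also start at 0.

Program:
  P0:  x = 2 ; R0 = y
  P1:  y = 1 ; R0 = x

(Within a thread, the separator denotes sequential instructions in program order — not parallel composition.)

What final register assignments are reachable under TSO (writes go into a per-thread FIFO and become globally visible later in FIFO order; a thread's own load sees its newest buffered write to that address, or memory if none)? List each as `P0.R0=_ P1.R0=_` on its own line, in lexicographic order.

P0.R0=0 P1.R0=0
P0.R0=0 P1.R0=2
P0.R0=1 P1.R0=0
P0.R0=1 P1.R0=2

outcome vector order: (P0.R0,P1.R0)
|TSO outcomes| = 4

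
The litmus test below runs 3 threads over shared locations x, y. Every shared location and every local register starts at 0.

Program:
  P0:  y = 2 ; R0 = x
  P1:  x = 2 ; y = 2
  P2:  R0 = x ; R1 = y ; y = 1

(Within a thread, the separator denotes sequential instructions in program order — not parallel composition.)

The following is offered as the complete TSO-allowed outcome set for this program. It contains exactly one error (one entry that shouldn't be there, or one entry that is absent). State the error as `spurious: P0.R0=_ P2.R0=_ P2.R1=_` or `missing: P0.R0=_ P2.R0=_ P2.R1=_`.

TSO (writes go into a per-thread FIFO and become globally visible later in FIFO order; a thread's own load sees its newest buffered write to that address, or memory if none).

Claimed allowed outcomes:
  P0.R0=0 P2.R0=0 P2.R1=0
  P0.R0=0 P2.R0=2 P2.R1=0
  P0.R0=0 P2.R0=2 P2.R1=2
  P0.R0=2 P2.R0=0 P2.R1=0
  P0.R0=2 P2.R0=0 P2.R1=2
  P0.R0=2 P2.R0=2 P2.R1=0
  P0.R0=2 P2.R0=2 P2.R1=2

outcome vector order: (P0.R0,P2.R0,P2.R1)
[TSO] allowed = {(0,0,0); (0,0,2); (0,2,0); (0,2,2); (2,0,0); (2,0,2); (2,2,0); (2,2,2)}
TSO∖claimed = {(0,0,2)}

missing: P0.R0=0 P2.R0=0 P2.R1=2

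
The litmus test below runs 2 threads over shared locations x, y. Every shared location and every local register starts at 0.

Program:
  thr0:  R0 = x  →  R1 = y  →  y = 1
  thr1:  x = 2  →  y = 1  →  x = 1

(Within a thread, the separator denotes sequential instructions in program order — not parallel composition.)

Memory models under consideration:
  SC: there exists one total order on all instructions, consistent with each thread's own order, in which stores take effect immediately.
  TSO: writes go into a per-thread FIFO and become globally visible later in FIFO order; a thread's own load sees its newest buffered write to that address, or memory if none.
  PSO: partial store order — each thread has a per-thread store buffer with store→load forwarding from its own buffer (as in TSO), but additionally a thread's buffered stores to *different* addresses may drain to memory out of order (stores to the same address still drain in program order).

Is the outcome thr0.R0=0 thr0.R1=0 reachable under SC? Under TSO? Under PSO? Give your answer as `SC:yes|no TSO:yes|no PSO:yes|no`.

SC:yes TSO:yes PSO:yes

outcome vector order: (thr0.R0,thr0.R1)
SC (5): 00; 01; 11; 20; 21
TSO (5): 00; 01; 11; 20; 21
PSO (6): 00; 01; 10; 11; 20; 21
target 00 ∈ {SC,TSO,PSO}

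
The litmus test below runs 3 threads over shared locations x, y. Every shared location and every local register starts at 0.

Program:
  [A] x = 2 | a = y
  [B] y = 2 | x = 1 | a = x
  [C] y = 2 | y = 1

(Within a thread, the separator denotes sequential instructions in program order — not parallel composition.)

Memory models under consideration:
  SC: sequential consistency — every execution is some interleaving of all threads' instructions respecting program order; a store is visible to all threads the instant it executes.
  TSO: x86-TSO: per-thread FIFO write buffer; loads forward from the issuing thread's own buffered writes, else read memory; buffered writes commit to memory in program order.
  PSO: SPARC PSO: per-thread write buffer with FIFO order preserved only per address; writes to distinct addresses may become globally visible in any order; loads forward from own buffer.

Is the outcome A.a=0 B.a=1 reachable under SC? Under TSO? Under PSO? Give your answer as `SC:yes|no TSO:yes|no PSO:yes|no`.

SC:yes TSO:yes PSO:yes

outcome vector order: (A.a,B.a)
[SC] allowed = {<0 1>, <1 1>, <1 2>, <2 1>, <2 2>}
[TSO] allowed = {<0 1>, <0 2>, <1 1>, <1 2>, <2 1>, <2 2>}
[PSO] allowed = {<0 1>, <0 2>, <1 1>, <1 2>, <2 1>, <2 2>}
target <0 1> ∈ {SC,TSO,PSO}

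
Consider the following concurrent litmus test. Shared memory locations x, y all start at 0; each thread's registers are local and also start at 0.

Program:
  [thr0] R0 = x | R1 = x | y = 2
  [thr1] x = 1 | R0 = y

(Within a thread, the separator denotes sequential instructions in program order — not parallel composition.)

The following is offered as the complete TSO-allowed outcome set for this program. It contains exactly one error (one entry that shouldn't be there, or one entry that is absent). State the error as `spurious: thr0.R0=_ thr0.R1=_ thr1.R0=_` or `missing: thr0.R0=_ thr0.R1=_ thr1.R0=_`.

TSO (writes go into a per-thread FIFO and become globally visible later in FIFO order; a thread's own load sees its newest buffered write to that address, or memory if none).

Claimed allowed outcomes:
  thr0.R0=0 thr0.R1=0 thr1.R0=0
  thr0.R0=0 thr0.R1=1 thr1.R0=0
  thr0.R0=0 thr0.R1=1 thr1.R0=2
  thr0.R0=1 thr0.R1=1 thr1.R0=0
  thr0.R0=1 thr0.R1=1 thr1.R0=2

outcome vector order: (thr0.R0,thr0.R1,thr1.R0)
TSO (6): <0 0 0> <0 0 2> <0 1 0> <0 1 2> <1 1 0> <1 1 2>
TSO∖claimed = {<0 0 2>}

missing: thr0.R0=0 thr0.R1=0 thr1.R0=2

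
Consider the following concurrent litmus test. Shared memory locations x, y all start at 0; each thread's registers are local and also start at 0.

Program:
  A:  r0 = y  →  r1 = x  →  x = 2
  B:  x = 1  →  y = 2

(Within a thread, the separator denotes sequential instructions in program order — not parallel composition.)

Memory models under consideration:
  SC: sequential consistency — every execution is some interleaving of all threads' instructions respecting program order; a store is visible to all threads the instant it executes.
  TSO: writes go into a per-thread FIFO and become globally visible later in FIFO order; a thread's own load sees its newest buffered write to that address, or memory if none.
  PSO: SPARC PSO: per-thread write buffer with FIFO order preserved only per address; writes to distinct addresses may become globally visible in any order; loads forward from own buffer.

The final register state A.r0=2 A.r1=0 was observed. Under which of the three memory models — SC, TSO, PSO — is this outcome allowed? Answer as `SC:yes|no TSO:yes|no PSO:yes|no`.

outcome vector order: (A.r0,A.r1)
[SC] allowed = {<0 0> <0 1> <2 1>}
[TSO] allowed = {<0 0> <0 1> <2 1>}
[PSO] allowed = {<0 0> <0 1> <2 0> <2 1>}
target <2 0> ∈ {PSO}

SC:no TSO:no PSO:yes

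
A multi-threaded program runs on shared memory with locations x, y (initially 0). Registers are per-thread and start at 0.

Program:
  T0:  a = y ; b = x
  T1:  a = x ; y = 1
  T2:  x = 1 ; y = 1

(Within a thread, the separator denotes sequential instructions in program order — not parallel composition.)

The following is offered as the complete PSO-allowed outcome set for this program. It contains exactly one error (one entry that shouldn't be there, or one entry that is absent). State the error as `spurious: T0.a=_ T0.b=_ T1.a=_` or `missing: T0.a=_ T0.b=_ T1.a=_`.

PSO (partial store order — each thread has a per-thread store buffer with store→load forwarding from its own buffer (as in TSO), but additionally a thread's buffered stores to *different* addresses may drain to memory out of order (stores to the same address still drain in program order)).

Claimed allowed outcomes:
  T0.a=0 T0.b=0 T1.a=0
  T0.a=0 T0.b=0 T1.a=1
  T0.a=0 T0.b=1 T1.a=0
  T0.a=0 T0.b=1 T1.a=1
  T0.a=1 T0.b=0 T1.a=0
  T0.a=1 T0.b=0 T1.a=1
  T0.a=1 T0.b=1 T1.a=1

outcome vector order: (T0.a,T0.b,T1.a)
under PSO → 000; 001; 010; 011; 100; 101; 110; 111
PSO∖claimed = {110}

missing: T0.a=1 T0.b=1 T1.a=0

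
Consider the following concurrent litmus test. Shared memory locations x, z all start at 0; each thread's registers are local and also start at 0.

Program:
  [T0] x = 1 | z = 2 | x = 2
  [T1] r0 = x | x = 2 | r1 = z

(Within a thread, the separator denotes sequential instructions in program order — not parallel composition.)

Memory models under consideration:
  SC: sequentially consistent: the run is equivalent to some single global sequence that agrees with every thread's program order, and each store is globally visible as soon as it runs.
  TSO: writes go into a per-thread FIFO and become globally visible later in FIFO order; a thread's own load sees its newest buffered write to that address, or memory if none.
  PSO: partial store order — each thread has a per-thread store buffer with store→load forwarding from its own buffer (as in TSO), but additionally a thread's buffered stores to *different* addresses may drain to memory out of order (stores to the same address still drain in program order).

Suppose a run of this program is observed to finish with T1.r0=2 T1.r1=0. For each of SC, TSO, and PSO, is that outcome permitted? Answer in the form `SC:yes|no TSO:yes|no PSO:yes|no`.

SC:no TSO:no PSO:yes

outcome vector order: (T1.r0,T1.r1)
SC: 5 outcomes — {<0 0>, <0 2>, <1 0>, <1 2>, <2 2>}
TSO: 5 outcomes — {<0 0>, <0 2>, <1 0>, <1 2>, <2 2>}
PSO: 6 outcomes — {<0 0>, <0 2>, <1 0>, <1 2>, <2 0>, <2 2>}
target <2 0> ∈ {PSO}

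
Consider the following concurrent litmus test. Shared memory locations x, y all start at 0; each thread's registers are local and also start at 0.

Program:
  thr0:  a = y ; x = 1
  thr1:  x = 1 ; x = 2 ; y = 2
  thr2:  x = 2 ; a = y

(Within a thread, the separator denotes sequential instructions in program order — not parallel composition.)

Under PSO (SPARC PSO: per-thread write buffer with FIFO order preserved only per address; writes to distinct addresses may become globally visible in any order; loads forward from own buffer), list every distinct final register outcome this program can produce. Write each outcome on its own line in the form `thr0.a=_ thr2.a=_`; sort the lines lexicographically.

outcome vector order: (thr0.a,thr2.a)
|PSO outcomes| = 4

thr0.a=0 thr2.a=0
thr0.a=0 thr2.a=2
thr0.a=2 thr2.a=0
thr0.a=2 thr2.a=2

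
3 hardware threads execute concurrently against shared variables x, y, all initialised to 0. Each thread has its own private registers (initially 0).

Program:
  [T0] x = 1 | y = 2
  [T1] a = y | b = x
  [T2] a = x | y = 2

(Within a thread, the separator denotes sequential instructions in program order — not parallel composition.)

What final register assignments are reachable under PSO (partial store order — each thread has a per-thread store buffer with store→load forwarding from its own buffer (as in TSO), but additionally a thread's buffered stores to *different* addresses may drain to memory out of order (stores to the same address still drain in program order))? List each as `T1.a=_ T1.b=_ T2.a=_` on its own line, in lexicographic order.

T1.a=0 T1.b=0 T2.a=0
T1.a=0 T1.b=0 T2.a=1
T1.a=0 T1.b=1 T2.a=0
T1.a=0 T1.b=1 T2.a=1
T1.a=2 T1.b=0 T2.a=0
T1.a=2 T1.b=0 T2.a=1
T1.a=2 T1.b=1 T2.a=0
T1.a=2 T1.b=1 T2.a=1

outcome vector order: (T1.a,T1.b,T2.a)
|PSO outcomes| = 8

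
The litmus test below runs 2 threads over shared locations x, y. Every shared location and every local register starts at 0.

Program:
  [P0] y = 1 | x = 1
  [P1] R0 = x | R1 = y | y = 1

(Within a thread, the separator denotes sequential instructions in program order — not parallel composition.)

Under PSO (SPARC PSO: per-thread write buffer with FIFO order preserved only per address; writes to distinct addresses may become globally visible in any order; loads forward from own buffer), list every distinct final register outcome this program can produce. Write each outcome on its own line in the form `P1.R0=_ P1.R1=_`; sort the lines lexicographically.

outcome vector order: (P1.R0,P1.R1)
|PSO outcomes| = 4

P1.R0=0 P1.R1=0
P1.R0=0 P1.R1=1
P1.R0=1 P1.R1=0
P1.R0=1 P1.R1=1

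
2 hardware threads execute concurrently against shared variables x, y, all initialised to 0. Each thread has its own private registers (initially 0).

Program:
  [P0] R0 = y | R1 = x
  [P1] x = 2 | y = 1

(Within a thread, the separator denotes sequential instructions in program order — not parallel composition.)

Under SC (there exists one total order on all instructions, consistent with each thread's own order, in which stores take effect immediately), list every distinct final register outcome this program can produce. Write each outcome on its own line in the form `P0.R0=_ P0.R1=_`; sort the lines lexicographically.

P0.R0=0 P0.R1=0
P0.R0=0 P0.R1=2
P0.R0=1 P0.R1=2

outcome vector order: (P0.R0,P0.R1)
|SC outcomes| = 3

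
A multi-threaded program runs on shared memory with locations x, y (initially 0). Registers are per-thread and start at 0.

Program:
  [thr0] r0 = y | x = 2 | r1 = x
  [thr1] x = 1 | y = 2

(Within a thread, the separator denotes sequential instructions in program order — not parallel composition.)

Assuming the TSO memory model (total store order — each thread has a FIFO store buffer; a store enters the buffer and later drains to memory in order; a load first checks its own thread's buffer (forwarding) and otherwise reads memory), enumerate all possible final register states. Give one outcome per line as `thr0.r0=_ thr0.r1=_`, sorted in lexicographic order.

outcome vector order: (thr0.r0,thr0.r1)
|TSO outcomes| = 3

thr0.r0=0 thr0.r1=1
thr0.r0=0 thr0.r1=2
thr0.r0=2 thr0.r1=2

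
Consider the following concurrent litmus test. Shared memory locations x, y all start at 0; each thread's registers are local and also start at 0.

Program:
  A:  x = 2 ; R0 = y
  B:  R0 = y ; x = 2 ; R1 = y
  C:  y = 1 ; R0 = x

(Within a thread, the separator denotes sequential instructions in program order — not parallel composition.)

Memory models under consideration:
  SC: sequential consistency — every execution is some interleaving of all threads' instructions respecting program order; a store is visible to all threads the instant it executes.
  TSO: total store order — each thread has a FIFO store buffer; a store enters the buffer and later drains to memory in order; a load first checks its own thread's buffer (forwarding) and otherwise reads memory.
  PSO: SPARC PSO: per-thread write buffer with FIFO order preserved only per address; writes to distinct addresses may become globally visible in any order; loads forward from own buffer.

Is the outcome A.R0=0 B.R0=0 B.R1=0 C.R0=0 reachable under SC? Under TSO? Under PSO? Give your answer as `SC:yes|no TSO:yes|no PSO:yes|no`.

SC:no TSO:yes PSO:yes

outcome vector order: (A.R0,B.R0,B.R1,C.R0)
SC: 8 outcomes — {0002 0012 0112 1002 1010 1012 1110 1112}
TSO: 12 outcomes — {0000 0002 0010 0012 0110 0112 1000 1002 1010 1012 1110 1112}
PSO: 12 outcomes — {0000 0002 0010 0012 0110 0112 1000 1002 1010 1012 1110 1112}
target 0000 ∈ {TSO,PSO}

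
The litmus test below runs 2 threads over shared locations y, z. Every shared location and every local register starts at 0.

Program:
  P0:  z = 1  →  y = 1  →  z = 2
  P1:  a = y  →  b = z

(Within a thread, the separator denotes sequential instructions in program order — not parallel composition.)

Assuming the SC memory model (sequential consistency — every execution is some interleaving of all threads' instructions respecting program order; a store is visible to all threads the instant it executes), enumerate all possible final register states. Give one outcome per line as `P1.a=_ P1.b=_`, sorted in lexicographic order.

outcome vector order: (P1.a,P1.b)
|SC outcomes| = 5

P1.a=0 P1.b=0
P1.a=0 P1.b=1
P1.a=0 P1.b=2
P1.a=1 P1.b=1
P1.a=1 P1.b=2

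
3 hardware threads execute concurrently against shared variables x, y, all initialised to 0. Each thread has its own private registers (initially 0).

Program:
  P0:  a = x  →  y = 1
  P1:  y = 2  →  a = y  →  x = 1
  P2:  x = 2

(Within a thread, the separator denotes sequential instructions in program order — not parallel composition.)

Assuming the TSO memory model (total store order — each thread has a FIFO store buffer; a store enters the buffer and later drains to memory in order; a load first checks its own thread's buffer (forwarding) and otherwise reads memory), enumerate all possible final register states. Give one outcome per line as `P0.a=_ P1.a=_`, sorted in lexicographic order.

outcome vector order: (P0.a,P1.a)
|TSO outcomes| = 5

P0.a=0 P1.a=1
P0.a=0 P1.a=2
P0.a=1 P1.a=2
P0.a=2 P1.a=1
P0.a=2 P1.a=2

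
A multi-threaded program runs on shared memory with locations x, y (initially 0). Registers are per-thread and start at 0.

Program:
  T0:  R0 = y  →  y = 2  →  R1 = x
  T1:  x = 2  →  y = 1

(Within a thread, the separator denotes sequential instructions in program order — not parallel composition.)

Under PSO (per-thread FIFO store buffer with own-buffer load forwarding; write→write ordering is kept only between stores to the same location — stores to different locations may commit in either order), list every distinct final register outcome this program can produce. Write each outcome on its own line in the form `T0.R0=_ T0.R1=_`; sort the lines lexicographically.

outcome vector order: (T0.R0,T0.R1)
|PSO outcomes| = 4

T0.R0=0 T0.R1=0
T0.R0=0 T0.R1=2
T0.R0=1 T0.R1=0
T0.R0=1 T0.R1=2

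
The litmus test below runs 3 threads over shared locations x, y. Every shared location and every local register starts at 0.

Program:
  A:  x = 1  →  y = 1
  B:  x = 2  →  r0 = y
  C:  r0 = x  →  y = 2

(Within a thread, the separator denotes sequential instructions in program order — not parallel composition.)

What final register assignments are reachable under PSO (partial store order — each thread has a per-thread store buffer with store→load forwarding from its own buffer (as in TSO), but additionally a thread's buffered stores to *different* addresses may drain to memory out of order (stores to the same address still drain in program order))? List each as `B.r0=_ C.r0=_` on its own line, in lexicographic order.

outcome vector order: (B.r0,C.r0)
|PSO outcomes| = 9

B.r0=0 C.r0=0
B.r0=0 C.r0=1
B.r0=0 C.r0=2
B.r0=1 C.r0=0
B.r0=1 C.r0=1
B.r0=1 C.r0=2
B.r0=2 C.r0=0
B.r0=2 C.r0=1
B.r0=2 C.r0=2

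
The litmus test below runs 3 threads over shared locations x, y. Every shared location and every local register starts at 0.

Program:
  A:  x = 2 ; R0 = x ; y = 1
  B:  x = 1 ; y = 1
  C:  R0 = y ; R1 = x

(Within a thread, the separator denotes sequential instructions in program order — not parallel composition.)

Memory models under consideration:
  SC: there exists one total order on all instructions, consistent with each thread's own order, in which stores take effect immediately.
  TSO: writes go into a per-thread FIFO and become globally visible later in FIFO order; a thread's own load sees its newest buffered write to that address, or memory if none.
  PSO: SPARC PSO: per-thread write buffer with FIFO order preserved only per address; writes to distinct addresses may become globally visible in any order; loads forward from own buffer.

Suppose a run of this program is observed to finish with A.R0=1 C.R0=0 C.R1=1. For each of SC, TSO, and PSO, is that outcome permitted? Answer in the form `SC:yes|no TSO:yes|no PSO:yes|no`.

outcome vector order: (A.R0,C.R0,C.R1)
SC (9): (1,0,0), (1,0,1), (1,0,2), (1,1,1), (2,0,0), (2,0,1), (2,0,2), (2,1,1), (2,1,2)
TSO (9): (1,0,0), (1,0,1), (1,0,2), (1,1,1), (2,0,0), (2,0,1), (2,0,2), (2,1,1), (2,1,2)
PSO (12): (1,0,0), (1,0,1), (1,0,2), (1,1,0), (1,1,1), (1,1,2), (2,0,0), (2,0,1), (2,0,2), (2,1,0), (2,1,1), (2,1,2)
target (1,0,1) ∈ {SC,TSO,PSO}

SC:yes TSO:yes PSO:yes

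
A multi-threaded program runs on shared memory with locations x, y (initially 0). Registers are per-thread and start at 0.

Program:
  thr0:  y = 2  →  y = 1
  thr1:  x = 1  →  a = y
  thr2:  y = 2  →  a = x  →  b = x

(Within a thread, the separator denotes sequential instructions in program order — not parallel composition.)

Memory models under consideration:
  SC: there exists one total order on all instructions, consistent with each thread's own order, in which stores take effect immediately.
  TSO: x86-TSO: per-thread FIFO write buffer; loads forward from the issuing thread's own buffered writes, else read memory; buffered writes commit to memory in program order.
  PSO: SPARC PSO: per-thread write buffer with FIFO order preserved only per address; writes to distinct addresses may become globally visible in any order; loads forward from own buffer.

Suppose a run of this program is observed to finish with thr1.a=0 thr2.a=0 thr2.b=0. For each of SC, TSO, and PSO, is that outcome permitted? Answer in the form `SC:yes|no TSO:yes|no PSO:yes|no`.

SC:no TSO:yes PSO:yes

outcome vector order: (thr1.a,thr2.a,thr2.b)
[SC] allowed = {0/1/1, 1/0/0, 1/0/1, 1/1/1, 2/0/0, 2/0/1, 2/1/1}
[TSO] allowed = {0/0/0, 0/0/1, 0/1/1, 1/0/0, 1/0/1, 1/1/1, 2/0/0, 2/0/1, 2/1/1}
[PSO] allowed = {0/0/0, 0/0/1, 0/1/1, 1/0/0, 1/0/1, 1/1/1, 2/0/0, 2/0/1, 2/1/1}
target 0/0/0 ∈ {TSO,PSO}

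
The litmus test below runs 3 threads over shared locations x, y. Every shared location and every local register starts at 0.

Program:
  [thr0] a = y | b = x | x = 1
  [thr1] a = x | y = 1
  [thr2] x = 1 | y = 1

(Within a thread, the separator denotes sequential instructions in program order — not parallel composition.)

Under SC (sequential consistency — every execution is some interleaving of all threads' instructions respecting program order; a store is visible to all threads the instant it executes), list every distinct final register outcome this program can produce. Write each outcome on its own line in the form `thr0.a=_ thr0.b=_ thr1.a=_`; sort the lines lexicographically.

thr0.a=0 thr0.b=0 thr1.a=0
thr0.a=0 thr0.b=0 thr1.a=1
thr0.a=0 thr0.b=1 thr1.a=0
thr0.a=0 thr0.b=1 thr1.a=1
thr0.a=1 thr0.b=0 thr1.a=0
thr0.a=1 thr0.b=1 thr1.a=0
thr0.a=1 thr0.b=1 thr1.a=1

outcome vector order: (thr0.a,thr0.b,thr1.a)
|SC outcomes| = 7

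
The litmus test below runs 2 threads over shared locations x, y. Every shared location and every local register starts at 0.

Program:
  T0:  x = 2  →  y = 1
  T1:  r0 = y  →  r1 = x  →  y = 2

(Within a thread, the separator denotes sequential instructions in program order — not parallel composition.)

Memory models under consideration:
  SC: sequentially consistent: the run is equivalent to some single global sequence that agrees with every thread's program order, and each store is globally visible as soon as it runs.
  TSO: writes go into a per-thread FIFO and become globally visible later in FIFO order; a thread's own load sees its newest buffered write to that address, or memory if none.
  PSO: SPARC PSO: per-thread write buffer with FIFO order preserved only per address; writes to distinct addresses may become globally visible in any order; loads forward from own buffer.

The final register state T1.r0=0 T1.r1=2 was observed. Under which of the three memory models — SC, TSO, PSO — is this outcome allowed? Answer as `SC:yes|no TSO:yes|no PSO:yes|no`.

SC:yes TSO:yes PSO:yes

outcome vector order: (T1.r0,T1.r1)
[SC] allowed = {0/0, 0/2, 1/2}
[TSO] allowed = {0/0, 0/2, 1/2}
[PSO] allowed = {0/0, 0/2, 1/0, 1/2}
target 0/2 ∈ {SC,TSO,PSO}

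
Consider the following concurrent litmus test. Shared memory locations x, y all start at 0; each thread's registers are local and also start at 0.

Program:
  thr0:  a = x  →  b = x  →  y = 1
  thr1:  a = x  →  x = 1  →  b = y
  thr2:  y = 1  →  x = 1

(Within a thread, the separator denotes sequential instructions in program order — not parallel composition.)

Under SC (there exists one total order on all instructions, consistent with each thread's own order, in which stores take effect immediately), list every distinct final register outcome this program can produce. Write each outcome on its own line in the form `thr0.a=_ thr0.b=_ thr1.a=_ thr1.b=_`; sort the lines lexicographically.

outcome vector order: (thr0.a,thr0.b,thr1.a,thr1.b)
|SC outcomes| = 9

thr0.a=0 thr0.b=0 thr1.a=0 thr1.b=0
thr0.a=0 thr0.b=0 thr1.a=0 thr1.b=1
thr0.a=0 thr0.b=0 thr1.a=1 thr1.b=1
thr0.a=0 thr0.b=1 thr1.a=0 thr1.b=0
thr0.a=0 thr0.b=1 thr1.a=0 thr1.b=1
thr0.a=0 thr0.b=1 thr1.a=1 thr1.b=1
thr0.a=1 thr0.b=1 thr1.a=0 thr1.b=0
thr0.a=1 thr0.b=1 thr1.a=0 thr1.b=1
thr0.a=1 thr0.b=1 thr1.a=1 thr1.b=1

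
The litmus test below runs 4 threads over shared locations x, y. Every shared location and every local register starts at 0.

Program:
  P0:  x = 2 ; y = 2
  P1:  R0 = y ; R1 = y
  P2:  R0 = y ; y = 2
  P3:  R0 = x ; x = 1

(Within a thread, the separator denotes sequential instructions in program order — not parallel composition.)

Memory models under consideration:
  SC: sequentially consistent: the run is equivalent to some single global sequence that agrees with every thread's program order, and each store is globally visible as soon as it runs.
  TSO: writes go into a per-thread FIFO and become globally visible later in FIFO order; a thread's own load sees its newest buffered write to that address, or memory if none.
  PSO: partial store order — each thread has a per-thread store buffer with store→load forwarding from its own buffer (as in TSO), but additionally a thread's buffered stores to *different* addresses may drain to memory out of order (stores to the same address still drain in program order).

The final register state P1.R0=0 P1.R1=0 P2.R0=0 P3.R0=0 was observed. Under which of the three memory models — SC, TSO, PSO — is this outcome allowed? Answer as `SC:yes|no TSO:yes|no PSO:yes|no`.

SC:yes TSO:yes PSO:yes

outcome vector order: (P1.R0,P1.R1,P2.R0,P3.R0)
SC (12): 0/0/0/0, 0/0/0/2, 0/0/2/0, 0/0/2/2, 0/2/0/0, 0/2/0/2, 0/2/2/0, 0/2/2/2, 2/2/0/0, 2/2/0/2, 2/2/2/0, 2/2/2/2
TSO (12): 0/0/0/0, 0/0/0/2, 0/0/2/0, 0/0/2/2, 0/2/0/0, 0/2/0/2, 0/2/2/0, 0/2/2/2, 2/2/0/0, 2/2/0/2, 2/2/2/0, 2/2/2/2
PSO (12): 0/0/0/0, 0/0/0/2, 0/0/2/0, 0/0/2/2, 0/2/0/0, 0/2/0/2, 0/2/2/0, 0/2/2/2, 2/2/0/0, 2/2/0/2, 2/2/2/0, 2/2/2/2
target 0/0/0/0 ∈ {SC,TSO,PSO}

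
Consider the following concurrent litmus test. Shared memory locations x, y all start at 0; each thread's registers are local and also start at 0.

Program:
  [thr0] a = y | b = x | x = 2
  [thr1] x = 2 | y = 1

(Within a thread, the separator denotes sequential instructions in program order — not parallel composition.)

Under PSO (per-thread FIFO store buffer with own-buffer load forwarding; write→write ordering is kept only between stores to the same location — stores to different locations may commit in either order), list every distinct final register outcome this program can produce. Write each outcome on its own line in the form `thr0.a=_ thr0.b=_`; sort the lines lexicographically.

thr0.a=0 thr0.b=0
thr0.a=0 thr0.b=2
thr0.a=1 thr0.b=0
thr0.a=1 thr0.b=2

outcome vector order: (thr0.a,thr0.b)
|PSO outcomes| = 4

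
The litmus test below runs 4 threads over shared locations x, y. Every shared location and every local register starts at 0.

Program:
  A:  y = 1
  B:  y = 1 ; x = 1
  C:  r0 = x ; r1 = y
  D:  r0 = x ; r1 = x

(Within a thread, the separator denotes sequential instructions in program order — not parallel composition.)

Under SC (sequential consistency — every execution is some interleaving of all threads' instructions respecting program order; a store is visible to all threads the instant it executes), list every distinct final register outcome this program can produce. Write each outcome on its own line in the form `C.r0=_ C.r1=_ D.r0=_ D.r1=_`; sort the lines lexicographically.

outcome vector order: (C.r0,C.r1,D.r0,D.r1)
|SC outcomes| = 9

C.r0=0 C.r1=0 D.r0=0 D.r1=0
C.r0=0 C.r1=0 D.r0=0 D.r1=1
C.r0=0 C.r1=0 D.r0=1 D.r1=1
C.r0=0 C.r1=1 D.r0=0 D.r1=0
C.r0=0 C.r1=1 D.r0=0 D.r1=1
C.r0=0 C.r1=1 D.r0=1 D.r1=1
C.r0=1 C.r1=1 D.r0=0 D.r1=0
C.r0=1 C.r1=1 D.r0=0 D.r1=1
C.r0=1 C.r1=1 D.r0=1 D.r1=1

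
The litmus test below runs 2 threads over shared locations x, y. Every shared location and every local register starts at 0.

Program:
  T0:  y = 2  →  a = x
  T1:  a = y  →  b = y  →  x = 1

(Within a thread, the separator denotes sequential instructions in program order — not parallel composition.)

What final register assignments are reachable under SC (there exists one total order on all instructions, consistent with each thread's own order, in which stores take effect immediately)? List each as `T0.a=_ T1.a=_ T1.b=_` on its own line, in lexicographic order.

outcome vector order: (T0.a,T1.a,T1.b)
|SC outcomes| = 6

T0.a=0 T1.a=0 T1.b=0
T0.a=0 T1.a=0 T1.b=2
T0.a=0 T1.a=2 T1.b=2
T0.a=1 T1.a=0 T1.b=0
T0.a=1 T1.a=0 T1.b=2
T0.a=1 T1.a=2 T1.b=2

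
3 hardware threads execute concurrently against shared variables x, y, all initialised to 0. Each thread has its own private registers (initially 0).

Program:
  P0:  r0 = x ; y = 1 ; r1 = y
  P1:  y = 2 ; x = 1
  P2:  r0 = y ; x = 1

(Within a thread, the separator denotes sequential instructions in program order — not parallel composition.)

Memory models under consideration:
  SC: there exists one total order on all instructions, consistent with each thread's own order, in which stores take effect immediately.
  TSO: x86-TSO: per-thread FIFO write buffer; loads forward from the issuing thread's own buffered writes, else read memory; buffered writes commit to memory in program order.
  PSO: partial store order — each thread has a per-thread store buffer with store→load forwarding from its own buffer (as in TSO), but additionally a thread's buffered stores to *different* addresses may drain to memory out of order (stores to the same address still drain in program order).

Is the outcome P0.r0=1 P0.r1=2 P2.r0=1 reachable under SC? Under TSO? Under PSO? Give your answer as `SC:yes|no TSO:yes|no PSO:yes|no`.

SC:no TSO:no PSO:yes

outcome vector order: (P0.r0,P0.r1,P2.r0)
[SC] allowed = {<0 1 0> <0 1 1> <0 1 2> <0 2 0> <0 2 1> <0 2 2> <1 1 0> <1 1 1> <1 1 2> <1 2 0>}
[TSO] allowed = {<0 1 0> <0 1 1> <0 1 2> <0 2 0> <0 2 1> <0 2 2> <1 1 0> <1 1 1> <1 1 2> <1 2 0>}
[PSO] allowed = {<0 1 0> <0 1 1> <0 1 2> <0 2 0> <0 2 1> <0 2 2> <1 1 0> <1 1 1> <1 1 2> <1 2 0> <1 2 1> <1 2 2>}
target <1 2 1> ∈ {PSO}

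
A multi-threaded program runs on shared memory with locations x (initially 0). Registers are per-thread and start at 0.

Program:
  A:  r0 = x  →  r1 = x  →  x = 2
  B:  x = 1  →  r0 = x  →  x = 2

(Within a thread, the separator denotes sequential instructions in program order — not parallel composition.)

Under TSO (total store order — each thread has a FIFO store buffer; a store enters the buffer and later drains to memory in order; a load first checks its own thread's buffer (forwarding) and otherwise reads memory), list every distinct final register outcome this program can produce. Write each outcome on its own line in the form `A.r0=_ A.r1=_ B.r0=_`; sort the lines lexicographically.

A.r0=0 A.r1=0 B.r0=1
A.r0=0 A.r1=0 B.r0=2
A.r0=0 A.r1=1 B.r0=1
A.r0=0 A.r1=1 B.r0=2
A.r0=0 A.r1=2 B.r0=1
A.r0=1 A.r1=1 B.r0=1
A.r0=1 A.r1=1 B.r0=2
A.r0=1 A.r1=2 B.r0=1
A.r0=2 A.r1=2 B.r0=1

outcome vector order: (A.r0,A.r1,B.r0)
|TSO outcomes| = 9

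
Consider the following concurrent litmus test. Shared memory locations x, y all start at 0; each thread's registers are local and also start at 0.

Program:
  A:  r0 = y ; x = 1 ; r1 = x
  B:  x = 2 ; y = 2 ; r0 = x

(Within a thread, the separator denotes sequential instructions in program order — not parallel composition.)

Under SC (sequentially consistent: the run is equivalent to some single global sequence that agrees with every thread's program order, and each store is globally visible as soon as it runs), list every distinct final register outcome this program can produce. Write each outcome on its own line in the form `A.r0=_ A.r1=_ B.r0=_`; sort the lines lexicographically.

A.r0=0 A.r1=1 B.r0=1
A.r0=0 A.r1=1 B.r0=2
A.r0=0 A.r1=2 B.r0=2
A.r0=2 A.r1=1 B.r0=1
A.r0=2 A.r1=1 B.r0=2

outcome vector order: (A.r0,A.r1,B.r0)
|SC outcomes| = 5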